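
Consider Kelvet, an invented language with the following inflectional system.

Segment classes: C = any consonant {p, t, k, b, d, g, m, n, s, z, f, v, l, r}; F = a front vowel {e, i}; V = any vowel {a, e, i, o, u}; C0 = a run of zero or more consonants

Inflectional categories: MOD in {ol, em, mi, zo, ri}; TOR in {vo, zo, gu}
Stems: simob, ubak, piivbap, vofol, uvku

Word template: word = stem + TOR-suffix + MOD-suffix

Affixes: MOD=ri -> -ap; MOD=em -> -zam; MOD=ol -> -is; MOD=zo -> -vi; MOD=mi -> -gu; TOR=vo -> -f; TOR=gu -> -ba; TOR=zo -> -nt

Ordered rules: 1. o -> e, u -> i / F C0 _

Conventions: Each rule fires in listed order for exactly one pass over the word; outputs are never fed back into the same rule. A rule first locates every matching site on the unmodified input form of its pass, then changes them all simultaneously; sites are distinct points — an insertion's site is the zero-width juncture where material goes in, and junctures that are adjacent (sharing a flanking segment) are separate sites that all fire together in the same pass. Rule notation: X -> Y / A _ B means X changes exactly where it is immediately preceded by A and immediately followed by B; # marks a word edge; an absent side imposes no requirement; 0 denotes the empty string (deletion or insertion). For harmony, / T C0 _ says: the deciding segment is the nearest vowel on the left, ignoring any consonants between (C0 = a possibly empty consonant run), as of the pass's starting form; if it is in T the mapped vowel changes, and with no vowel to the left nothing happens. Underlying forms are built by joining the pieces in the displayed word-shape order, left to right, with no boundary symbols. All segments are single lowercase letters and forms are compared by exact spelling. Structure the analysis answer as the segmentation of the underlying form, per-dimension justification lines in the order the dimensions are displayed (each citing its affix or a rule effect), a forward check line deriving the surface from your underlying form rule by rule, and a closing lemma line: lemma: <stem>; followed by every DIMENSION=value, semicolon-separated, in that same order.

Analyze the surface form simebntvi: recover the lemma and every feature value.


underlying: simob-nt-vi
MOD=zo - signalled by the affix -vi
TOR=zo - signalled by the affix -nt
check: simobntvi -> simebntvi
lemma: simob; MOD=zo; TOR=zo


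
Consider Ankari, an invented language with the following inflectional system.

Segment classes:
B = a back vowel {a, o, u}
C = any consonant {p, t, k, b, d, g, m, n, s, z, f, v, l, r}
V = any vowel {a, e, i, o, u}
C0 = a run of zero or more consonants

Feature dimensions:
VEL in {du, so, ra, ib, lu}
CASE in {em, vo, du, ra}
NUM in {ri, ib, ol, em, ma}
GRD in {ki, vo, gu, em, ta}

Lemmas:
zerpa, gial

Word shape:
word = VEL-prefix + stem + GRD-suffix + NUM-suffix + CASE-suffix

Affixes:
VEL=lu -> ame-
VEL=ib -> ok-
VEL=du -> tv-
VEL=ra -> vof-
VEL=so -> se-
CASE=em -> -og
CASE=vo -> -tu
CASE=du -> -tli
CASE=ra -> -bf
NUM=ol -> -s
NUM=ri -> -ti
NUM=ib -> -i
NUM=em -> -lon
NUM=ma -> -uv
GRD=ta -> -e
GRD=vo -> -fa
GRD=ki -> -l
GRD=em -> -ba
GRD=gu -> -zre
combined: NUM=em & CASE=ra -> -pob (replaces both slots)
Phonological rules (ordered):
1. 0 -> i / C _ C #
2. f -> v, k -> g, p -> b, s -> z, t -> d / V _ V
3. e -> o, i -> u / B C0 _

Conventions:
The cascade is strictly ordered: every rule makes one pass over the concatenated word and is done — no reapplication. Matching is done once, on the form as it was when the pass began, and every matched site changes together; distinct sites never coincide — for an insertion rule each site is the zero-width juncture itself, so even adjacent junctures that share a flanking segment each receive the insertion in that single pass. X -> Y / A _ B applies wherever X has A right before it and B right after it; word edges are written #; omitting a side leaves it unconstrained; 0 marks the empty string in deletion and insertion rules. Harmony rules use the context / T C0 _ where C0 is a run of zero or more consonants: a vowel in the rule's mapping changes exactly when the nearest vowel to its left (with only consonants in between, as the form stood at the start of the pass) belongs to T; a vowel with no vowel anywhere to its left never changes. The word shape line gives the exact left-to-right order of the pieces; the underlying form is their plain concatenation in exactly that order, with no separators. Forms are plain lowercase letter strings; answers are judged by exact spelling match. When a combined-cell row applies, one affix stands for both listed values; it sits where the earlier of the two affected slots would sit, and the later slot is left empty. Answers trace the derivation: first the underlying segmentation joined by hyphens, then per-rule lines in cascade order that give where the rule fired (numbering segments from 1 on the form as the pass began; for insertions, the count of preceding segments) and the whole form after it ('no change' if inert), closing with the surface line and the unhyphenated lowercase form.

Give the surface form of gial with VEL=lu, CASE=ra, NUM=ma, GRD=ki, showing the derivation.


underlying: ame-gial-l-uv-bf
1. 0 -> i / C _ C #: inserts after position(s) 11: amegialluvbif
2. f -> v, k -> g, p -> b, s -> z, t -> d / V _ V: no change
3. e -> o, i -> u / B C0 _: fires at position(s) 3, 12: amogialluvbuf
surface: amogialluvbuf


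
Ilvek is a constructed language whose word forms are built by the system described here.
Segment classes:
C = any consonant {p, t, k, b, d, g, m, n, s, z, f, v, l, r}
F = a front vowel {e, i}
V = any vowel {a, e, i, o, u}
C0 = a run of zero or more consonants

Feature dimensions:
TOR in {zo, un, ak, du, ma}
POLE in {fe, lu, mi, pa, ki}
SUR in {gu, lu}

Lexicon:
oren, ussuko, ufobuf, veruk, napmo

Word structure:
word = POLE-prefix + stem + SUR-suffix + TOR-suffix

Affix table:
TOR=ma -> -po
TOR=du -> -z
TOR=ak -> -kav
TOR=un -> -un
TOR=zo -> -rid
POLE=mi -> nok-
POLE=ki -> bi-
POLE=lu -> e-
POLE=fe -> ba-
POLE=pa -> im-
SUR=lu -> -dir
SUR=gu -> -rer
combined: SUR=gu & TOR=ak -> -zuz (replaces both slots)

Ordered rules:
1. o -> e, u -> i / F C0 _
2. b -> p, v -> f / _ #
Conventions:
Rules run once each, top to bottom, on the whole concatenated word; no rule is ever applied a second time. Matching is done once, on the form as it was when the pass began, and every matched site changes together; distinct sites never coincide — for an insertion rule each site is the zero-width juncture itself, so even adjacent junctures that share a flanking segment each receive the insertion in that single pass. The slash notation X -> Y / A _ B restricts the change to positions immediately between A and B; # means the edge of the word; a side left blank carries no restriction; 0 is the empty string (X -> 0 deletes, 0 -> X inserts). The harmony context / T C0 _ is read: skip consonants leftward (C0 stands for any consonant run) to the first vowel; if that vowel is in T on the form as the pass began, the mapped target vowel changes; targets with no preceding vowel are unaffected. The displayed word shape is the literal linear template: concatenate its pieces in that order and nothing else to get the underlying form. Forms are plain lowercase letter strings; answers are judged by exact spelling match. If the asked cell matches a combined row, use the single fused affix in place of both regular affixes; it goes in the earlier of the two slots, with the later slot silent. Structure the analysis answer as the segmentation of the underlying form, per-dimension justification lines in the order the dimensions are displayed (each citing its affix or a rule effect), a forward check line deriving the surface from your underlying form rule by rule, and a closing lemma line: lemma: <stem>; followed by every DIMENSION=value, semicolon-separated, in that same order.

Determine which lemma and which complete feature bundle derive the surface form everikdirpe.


underlying: e-veruk-dir-po
TOR=ma - signalled by the affix -po
POLE=lu - signalled by the affix e-
SUR=lu - signalled by the affix -dir
check: everukdirpo -> everikdirpe -> everikdirpe
lemma: veruk; TOR=ma; POLE=lu; SUR=lu


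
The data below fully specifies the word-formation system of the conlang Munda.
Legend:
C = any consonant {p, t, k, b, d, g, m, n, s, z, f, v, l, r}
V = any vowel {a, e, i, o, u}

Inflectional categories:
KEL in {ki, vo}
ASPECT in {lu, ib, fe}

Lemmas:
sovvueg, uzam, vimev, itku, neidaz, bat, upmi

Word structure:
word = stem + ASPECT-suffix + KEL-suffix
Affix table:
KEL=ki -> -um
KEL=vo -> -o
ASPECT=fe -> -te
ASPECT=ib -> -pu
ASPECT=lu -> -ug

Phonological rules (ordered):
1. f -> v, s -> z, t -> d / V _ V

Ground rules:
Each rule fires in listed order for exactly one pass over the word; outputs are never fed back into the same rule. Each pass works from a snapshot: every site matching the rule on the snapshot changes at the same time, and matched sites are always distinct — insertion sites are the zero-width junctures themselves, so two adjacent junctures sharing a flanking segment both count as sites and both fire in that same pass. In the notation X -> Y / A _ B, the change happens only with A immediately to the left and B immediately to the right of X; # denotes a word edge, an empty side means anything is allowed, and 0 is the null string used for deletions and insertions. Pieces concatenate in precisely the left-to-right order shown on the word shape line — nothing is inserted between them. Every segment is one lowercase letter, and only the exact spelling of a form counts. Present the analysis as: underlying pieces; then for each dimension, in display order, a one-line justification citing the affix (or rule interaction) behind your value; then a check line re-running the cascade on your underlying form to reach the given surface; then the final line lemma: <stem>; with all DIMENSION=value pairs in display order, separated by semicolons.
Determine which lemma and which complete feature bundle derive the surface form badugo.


underlying: bat-ug-o
KEL=vo - signalled by the affix -o
ASPECT=lu - signalled by the affix -ug
check: batugo -> badugo
lemma: bat; KEL=vo; ASPECT=lu


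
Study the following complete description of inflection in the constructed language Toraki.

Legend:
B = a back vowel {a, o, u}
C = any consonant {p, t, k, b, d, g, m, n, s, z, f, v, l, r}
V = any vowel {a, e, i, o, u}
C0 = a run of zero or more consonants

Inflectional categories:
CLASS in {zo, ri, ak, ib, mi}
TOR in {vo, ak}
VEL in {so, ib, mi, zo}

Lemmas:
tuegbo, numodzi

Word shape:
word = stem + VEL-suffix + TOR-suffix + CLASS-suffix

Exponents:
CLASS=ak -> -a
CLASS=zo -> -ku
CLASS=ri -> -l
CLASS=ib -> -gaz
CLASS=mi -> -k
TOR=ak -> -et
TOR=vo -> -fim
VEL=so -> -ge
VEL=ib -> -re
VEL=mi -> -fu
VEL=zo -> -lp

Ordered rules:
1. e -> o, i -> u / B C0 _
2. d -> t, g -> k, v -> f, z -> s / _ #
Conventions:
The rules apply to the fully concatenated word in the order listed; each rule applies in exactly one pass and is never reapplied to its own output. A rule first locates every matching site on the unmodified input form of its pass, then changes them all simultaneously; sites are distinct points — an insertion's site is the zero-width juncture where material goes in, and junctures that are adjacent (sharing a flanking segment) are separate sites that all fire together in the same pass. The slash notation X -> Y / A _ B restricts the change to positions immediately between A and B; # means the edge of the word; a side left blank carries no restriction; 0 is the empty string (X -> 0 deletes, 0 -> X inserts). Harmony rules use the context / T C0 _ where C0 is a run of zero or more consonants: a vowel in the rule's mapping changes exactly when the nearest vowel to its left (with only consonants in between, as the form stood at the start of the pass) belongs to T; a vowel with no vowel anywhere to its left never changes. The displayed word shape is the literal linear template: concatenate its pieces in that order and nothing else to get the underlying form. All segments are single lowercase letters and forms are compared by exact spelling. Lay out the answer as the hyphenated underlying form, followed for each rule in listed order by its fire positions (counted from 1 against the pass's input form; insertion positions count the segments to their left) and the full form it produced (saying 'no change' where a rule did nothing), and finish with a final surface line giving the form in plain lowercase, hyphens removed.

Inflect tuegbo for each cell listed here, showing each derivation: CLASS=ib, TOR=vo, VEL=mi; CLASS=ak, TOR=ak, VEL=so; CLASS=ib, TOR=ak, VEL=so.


cell CLASS=ib, TOR=vo, VEL=mi:
underlying: tuegbo-fu-fim-gaz
1. e -> o, i -> u / B C0 _: fires at position(s) 3, 10: tuogbofufumgaz
2. d -> t, g -> k, v -> f, z -> s / _ #: fires at position(s) 14: tuogbofufumgas
surface: tuogbofufumgas

cell CLASS=ak, TOR=ak, VEL=so:
underlying: tuegbo-ge-et-a
1. e -> o, i -> u / B C0 _: fires at position(s) 3, 8: tuogbogoeta
2. d -> t, g -> k, v -> f, z -> s / _ #: no change
surface: tuogbogoeta

cell CLASS=ib, TOR=ak, VEL=so:
underlying: tuegbo-ge-et-gaz
1. e -> o, i -> u / B C0 _: fires at position(s) 3, 8: tuogbogoetgaz
2. d -> t, g -> k, v -> f, z -> s / _ #: fires at position(s) 13: tuogbogoetgas
surface: tuogbogoetgas


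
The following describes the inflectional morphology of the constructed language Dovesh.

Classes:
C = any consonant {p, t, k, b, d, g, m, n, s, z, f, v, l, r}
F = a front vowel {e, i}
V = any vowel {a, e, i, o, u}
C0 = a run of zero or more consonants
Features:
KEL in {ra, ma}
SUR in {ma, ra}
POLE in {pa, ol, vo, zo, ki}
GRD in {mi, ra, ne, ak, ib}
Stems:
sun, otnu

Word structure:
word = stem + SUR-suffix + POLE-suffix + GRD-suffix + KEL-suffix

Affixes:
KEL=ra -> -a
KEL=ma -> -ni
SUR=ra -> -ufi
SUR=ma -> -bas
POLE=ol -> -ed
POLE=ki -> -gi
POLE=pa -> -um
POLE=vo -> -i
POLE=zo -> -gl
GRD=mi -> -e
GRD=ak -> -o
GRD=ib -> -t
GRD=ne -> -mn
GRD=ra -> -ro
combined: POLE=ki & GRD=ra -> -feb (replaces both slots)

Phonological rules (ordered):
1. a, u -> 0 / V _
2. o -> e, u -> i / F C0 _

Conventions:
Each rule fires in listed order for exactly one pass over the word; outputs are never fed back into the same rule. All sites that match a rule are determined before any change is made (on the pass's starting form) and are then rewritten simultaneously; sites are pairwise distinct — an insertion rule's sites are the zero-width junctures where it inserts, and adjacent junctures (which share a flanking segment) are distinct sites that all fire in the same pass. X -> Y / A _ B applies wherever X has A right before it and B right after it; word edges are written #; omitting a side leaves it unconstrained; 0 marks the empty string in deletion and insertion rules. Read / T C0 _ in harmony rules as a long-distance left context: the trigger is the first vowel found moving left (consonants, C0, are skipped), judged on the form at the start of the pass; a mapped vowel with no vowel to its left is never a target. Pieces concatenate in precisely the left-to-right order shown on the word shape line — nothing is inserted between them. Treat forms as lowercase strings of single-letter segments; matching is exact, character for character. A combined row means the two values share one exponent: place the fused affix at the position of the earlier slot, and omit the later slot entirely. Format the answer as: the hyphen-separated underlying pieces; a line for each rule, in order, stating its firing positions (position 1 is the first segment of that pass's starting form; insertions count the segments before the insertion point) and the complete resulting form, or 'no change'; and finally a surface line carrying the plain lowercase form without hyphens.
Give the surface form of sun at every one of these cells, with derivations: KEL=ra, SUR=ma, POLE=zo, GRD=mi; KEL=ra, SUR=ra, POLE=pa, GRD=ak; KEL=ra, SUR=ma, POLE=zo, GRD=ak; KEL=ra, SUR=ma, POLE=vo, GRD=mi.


cell KEL=ra, SUR=ma, POLE=zo, GRD=mi:
underlying: sun-bas-gl-e-a
1. a, u -> 0 / V _: fires at position(s) 10: sunbasgle
2. o -> e, u -> i / F C0 _: no change
surface: sunbasgle

cell KEL=ra, SUR=ra, POLE=pa, GRD=ak:
underlying: sun-ufi-um-o-a
1. a, u -> 0 / V _: fires at position(s) 7, 10: sunufimo
2. o -> e, u -> i / F C0 _: fires at position(s) 8: sunufime
surface: sunufime

cell KEL=ra, SUR=ma, POLE=zo, GRD=ak:
underlying: sun-bas-gl-o-a
1. a, u -> 0 / V _: fires at position(s) 10: sunbasglo
2. o -> e, u -> i / F C0 _: no change
surface: sunbasglo

cell KEL=ra, SUR=ma, POLE=vo, GRD=mi:
underlying: sun-bas-i-e-a
1. a, u -> 0 / V _: fires at position(s) 9: sunbasie
2. o -> e, u -> i / F C0 _: no change
surface: sunbasie


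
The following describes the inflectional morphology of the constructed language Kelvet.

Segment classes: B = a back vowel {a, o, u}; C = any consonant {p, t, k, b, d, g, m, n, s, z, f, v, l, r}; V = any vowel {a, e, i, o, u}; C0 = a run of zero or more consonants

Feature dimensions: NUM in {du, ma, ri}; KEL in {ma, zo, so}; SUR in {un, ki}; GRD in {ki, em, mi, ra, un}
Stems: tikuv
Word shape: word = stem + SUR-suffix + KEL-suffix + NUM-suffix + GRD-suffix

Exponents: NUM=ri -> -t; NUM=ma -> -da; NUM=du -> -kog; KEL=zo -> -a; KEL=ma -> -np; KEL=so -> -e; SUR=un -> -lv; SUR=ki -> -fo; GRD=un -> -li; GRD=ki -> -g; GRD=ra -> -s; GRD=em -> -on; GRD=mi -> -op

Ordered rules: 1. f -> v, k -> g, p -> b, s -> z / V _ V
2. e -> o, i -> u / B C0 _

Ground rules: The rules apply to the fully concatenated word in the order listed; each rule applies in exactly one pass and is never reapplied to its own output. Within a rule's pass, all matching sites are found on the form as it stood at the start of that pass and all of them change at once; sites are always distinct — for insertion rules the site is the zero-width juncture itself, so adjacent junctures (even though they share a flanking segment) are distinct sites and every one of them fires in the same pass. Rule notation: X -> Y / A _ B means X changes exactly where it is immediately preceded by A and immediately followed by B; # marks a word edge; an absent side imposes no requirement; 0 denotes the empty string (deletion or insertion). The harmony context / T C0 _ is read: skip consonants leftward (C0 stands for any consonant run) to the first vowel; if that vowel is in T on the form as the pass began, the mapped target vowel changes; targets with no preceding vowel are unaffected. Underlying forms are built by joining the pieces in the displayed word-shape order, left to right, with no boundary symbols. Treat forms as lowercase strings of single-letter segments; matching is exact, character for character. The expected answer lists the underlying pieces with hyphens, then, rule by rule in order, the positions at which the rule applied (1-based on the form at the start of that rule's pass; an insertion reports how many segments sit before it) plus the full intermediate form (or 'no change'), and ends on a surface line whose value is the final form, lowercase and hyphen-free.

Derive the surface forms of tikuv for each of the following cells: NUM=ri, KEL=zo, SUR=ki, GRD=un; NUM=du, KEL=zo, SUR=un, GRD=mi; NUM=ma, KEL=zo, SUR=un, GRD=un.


cell NUM=ri, KEL=zo, SUR=ki, GRD=un:
underlying: tikuv-fo-a-t-li
1. f -> v, k -> g, p -> b, s -> z / V _ V: fires at position(s) 3: tiguvfoatli
2. e -> o, i -> u / B C0 _: fires at position(s) 11: tiguvfoatlu
surface: tiguvfoatlu

cell NUM=du, KEL=zo, SUR=un, GRD=mi:
underlying: tikuv-lv-a-kog-op
1. f -> v, k -> g, p -> b, s -> z / V _ V: fires at position(s) 3, 9: tiguvlvagogop
2. e -> o, i -> u / B C0 _: no change
surface: tiguvlvagogop

cell NUM=ma, KEL=zo, SUR=un, GRD=un:
underlying: tikuv-lv-a-da-li
1. f -> v, k -> g, p -> b, s -> z / V _ V: fires at position(s) 3: tiguvlvadali
2. e -> o, i -> u / B C0 _: fires at position(s) 12: tiguvlvadalu
surface: tiguvlvadalu


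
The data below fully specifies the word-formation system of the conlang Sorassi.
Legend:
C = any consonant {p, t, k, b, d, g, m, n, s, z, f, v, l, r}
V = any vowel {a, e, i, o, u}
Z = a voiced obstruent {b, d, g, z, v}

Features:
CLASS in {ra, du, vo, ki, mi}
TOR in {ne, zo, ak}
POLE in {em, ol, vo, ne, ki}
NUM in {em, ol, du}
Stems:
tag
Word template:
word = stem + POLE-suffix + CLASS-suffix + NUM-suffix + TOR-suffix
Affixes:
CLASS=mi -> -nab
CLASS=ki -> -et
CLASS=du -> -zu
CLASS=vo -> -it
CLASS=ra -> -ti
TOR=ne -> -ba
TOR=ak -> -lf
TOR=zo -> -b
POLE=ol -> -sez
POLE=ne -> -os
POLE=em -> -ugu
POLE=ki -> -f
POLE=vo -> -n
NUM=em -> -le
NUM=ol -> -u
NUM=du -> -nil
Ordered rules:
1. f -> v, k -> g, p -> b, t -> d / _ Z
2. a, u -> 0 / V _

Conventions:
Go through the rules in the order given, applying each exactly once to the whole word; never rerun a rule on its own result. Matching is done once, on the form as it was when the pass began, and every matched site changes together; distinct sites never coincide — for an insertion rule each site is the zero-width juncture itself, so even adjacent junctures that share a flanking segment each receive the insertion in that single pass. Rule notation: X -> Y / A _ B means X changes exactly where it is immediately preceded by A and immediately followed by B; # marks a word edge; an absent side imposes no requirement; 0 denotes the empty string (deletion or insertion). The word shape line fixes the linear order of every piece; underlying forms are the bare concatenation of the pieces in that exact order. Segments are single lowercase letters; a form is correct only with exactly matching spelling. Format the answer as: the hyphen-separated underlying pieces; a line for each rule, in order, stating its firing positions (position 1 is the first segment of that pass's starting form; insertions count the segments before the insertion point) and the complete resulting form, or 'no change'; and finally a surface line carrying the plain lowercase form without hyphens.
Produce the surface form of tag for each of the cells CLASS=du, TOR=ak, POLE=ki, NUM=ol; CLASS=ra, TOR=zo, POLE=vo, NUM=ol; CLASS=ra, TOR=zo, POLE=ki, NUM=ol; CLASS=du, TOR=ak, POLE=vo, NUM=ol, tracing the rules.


cell CLASS=du, TOR=ak, POLE=ki, NUM=ol:
underlying: tag-f-zu-u-lf
1. f -> v, k -> g, p -> b, t -> d / _ Z: fires at position(s) 4: tagvzuulf
2. a, u -> 0 / V _: fires at position(s) 7: tagvzulf
surface: tagvzulf

cell CLASS=ra, TOR=zo, POLE=vo, NUM=ol:
underlying: tag-n-ti-u-b
1. f -> v, k -> g, p -> b, t -> d / _ Z: no change
2. a, u -> 0 / V _: fires at position(s) 7: tagntib
surface: tagntib

cell CLASS=ra, TOR=zo, POLE=ki, NUM=ol:
underlying: tag-f-ti-u-b
1. f -> v, k -> g, p -> b, t -> d / _ Z: no change
2. a, u -> 0 / V _: fires at position(s) 7: tagftib
surface: tagftib

cell CLASS=du, TOR=ak, POLE=vo, NUM=ol:
underlying: tag-n-zu-u-lf
1. f -> v, k -> g, p -> b, t -> d / _ Z: no change
2. a, u -> 0 / V _: fires at position(s) 7: tagnzulf
surface: tagnzulf


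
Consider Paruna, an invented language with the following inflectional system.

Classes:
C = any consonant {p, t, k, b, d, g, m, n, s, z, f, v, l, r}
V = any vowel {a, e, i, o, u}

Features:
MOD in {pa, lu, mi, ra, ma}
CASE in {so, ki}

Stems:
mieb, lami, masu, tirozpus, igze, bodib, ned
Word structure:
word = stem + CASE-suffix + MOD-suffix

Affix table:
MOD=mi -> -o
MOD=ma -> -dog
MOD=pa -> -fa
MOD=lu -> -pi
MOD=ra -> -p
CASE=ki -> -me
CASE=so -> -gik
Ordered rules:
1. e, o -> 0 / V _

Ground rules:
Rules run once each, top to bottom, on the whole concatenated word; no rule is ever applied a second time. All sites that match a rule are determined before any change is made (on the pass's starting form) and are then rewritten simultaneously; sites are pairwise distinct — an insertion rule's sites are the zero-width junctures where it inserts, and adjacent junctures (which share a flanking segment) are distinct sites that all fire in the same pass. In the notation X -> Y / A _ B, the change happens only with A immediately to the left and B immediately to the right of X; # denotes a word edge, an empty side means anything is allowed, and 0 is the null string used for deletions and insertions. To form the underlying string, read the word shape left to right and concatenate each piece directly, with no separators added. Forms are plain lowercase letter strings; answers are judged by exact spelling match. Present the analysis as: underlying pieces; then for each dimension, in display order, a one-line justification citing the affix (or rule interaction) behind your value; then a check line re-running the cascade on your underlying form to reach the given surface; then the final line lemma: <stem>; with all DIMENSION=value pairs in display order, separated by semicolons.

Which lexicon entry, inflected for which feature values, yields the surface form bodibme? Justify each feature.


underlying: bodib-me-o
MOD=mi - signalled by the affix -o
CASE=ki - signalled by the affix -me
check: bodibmeo -> bodibme
lemma: bodib; MOD=mi; CASE=ki


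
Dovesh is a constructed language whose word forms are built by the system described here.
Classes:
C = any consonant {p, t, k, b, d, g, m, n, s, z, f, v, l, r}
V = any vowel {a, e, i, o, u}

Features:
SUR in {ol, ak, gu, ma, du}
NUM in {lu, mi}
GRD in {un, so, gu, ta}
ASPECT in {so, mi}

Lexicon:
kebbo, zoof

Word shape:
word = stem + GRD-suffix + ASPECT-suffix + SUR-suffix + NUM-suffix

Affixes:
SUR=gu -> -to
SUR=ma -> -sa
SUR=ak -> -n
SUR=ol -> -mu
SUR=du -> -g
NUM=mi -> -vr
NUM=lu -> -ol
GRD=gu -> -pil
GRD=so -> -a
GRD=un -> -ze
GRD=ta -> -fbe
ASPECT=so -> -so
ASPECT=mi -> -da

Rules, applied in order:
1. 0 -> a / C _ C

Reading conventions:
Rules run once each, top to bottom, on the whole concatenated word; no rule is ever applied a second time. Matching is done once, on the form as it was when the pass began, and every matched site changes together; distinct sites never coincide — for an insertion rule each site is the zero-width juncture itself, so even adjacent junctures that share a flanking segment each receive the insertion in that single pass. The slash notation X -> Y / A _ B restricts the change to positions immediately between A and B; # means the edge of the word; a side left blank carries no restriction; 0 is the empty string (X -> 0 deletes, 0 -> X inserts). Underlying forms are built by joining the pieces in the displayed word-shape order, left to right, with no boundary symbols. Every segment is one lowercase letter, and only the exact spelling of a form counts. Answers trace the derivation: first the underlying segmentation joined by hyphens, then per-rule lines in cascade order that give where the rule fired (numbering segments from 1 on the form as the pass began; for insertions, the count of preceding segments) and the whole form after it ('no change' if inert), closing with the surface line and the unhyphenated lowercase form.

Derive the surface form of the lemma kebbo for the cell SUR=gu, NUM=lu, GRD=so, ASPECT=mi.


underlying: kebbo-a-da-to-ol
1. 0 -> a / C _ C: inserts after position(s) 3: kebaboadatool
surface: kebaboadatool


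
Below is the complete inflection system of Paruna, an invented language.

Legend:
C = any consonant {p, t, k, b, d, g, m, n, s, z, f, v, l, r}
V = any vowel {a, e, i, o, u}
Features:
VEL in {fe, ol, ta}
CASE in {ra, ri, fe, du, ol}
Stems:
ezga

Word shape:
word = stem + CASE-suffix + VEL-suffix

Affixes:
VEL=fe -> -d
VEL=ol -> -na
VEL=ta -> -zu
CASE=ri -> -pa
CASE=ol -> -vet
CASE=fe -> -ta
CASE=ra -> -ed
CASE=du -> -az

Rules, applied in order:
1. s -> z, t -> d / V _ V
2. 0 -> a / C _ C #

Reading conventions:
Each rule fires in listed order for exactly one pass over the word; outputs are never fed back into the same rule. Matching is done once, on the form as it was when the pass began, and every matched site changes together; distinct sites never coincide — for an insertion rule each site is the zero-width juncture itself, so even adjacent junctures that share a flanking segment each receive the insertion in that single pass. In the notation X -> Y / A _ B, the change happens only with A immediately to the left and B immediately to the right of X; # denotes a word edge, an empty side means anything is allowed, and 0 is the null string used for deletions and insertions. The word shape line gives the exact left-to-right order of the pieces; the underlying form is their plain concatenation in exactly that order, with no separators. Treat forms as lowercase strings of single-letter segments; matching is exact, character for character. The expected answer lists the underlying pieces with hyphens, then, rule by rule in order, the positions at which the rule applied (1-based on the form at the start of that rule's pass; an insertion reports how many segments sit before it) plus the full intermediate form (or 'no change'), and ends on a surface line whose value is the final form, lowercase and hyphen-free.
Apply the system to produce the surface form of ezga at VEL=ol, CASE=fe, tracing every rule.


underlying: ezga-ta-na
1. s -> z, t -> d / V _ V: fires at position(s) 5: ezgadana
2. 0 -> a / C _ C #: no change
surface: ezgadana


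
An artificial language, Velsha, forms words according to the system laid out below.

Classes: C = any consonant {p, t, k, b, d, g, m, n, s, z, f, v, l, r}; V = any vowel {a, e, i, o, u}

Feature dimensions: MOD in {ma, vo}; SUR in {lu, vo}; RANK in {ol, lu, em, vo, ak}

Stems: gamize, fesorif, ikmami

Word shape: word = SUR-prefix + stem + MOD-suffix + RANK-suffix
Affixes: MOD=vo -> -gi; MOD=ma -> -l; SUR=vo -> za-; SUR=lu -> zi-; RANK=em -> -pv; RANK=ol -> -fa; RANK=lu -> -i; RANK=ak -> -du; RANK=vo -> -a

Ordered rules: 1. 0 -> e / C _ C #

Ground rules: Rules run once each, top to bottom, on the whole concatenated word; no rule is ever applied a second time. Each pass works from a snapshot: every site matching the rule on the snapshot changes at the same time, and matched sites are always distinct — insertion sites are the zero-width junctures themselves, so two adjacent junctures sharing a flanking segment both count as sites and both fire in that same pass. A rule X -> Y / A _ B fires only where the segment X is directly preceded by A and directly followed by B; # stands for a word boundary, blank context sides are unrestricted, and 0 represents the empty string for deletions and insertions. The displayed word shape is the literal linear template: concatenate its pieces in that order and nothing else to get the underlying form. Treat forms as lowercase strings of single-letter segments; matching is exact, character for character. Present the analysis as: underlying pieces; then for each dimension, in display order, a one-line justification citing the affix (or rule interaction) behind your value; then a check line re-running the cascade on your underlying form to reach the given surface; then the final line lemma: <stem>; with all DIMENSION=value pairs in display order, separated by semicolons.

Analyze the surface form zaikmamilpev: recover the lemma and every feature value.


underlying: za-ikmami-l-pv
MOD=ma - signalled by the affix -l
SUR=vo - signalled by the affix za-
RANK=em - signalled by the affix -pv
check: zaikmamilpv -> zaikmamilpev
lemma: ikmami; MOD=ma; SUR=vo; RANK=em


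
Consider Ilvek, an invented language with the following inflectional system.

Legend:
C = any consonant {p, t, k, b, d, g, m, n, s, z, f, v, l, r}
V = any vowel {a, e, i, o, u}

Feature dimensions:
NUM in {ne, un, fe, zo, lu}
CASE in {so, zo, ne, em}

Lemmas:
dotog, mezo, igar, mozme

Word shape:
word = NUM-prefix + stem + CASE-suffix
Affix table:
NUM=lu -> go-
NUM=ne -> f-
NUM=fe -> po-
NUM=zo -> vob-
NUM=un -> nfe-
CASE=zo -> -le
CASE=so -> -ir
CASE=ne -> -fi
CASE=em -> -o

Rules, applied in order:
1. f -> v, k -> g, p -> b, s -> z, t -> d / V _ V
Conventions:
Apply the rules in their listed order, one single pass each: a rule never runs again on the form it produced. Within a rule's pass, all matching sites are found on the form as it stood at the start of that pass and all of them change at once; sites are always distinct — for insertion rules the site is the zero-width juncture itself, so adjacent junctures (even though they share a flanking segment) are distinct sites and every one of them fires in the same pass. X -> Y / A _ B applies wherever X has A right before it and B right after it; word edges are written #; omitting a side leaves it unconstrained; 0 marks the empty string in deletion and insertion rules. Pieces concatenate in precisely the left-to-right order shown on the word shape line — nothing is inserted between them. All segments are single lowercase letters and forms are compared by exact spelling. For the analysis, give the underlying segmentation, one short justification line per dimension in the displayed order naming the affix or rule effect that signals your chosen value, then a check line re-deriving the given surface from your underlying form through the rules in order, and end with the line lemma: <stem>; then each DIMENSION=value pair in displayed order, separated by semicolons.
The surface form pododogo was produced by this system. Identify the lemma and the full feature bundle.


underlying: po-dotog-o
NUM=fe - signalled by the affix po-
CASE=em - signalled by the affix -o
check: podotogo -> pododogo
lemma: dotog; NUM=fe; CASE=em


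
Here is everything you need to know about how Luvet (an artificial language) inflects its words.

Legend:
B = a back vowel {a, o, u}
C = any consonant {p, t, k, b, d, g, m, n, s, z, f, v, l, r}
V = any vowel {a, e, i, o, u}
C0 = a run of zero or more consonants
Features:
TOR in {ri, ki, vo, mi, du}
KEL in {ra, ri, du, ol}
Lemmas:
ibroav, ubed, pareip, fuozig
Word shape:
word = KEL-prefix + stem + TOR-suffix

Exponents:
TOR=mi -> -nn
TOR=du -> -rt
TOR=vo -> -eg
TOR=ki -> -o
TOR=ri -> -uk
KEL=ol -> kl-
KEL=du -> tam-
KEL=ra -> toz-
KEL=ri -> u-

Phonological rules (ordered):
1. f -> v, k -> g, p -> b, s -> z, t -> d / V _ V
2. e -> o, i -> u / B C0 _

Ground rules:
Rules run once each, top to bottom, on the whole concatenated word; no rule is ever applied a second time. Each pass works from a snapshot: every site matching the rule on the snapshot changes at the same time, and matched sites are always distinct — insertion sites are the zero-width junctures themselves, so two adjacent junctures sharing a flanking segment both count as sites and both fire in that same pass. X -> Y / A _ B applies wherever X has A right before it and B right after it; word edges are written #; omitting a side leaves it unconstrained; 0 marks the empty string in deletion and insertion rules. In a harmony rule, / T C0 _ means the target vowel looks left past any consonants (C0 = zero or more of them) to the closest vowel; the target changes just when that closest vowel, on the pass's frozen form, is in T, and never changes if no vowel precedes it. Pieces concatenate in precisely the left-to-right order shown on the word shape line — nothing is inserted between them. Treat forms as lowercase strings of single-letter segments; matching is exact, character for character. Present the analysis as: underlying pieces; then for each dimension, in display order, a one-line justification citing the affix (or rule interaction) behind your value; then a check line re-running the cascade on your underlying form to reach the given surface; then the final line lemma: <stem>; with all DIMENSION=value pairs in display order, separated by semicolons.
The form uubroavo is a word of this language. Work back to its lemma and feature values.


underlying: u-ibroav-o
TOR=ki - signalled by the affix -o
KEL=ri - signalled by the affix u-
check: uibroavo -> uibroavo -> uubroavo
lemma: ibroav; TOR=ki; KEL=ri


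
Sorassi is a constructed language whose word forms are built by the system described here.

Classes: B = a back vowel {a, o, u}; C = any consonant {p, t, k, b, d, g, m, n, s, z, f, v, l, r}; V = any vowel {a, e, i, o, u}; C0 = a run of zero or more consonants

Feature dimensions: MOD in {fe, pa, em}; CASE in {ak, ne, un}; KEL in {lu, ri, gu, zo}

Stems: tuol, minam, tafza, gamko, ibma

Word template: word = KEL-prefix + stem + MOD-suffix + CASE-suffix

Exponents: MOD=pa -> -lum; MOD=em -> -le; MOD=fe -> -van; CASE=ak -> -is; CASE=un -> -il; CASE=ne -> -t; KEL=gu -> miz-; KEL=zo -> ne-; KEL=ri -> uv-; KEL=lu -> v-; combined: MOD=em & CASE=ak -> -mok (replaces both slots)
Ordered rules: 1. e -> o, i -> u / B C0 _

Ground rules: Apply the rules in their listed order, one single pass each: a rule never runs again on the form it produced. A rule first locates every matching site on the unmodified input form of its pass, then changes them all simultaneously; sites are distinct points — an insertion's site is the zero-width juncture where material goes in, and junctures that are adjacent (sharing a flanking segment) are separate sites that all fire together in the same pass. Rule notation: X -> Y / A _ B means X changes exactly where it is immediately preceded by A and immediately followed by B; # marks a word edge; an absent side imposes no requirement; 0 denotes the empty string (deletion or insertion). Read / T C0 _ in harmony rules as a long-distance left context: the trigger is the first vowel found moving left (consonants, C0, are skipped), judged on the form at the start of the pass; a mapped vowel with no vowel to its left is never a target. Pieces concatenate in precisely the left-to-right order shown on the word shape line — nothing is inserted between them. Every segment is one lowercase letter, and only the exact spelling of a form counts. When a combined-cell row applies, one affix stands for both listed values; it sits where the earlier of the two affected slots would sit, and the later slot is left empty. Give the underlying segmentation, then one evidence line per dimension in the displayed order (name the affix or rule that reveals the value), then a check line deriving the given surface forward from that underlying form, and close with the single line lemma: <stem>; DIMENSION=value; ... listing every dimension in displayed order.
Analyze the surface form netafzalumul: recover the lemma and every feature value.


underlying: ne-tafza-lum-il
MOD=pa - signalled by the affix -lum
CASE=un - signalled by the affix -il
KEL=zo - signalled by the affix ne-
check: netafzalumil -> netafzalumul
lemma: tafza; MOD=pa; CASE=un; KEL=zo


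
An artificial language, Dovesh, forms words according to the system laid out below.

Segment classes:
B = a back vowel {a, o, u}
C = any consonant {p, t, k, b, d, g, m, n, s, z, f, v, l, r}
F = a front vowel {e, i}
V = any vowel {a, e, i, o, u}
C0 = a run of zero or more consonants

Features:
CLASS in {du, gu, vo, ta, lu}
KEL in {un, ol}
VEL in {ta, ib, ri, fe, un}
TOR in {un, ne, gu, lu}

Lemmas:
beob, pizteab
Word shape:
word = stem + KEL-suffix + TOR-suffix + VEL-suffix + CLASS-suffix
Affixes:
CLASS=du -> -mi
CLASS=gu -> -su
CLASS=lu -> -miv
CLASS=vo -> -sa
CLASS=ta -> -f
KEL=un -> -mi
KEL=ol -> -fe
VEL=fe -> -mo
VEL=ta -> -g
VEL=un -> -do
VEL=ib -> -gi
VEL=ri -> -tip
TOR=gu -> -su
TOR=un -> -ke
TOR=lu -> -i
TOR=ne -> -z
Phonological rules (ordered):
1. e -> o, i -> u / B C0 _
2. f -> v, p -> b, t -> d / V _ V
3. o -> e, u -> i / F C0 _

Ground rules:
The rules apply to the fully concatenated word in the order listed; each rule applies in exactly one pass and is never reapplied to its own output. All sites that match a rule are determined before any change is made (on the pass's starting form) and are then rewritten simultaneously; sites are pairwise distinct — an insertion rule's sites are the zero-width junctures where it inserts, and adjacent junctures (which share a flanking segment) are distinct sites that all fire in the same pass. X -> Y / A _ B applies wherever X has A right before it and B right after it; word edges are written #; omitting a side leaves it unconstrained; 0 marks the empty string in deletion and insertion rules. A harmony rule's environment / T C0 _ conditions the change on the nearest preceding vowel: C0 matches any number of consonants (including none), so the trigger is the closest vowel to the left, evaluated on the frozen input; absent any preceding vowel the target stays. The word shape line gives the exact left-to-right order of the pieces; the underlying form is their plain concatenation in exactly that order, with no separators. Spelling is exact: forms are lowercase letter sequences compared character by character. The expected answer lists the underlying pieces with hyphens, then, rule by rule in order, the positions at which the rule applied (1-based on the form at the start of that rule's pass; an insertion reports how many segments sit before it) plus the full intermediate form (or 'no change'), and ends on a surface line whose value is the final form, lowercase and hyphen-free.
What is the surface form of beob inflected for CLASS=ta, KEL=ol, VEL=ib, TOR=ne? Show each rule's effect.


underlying: beob-fe-z-gi-f
1. e -> o, i -> u / B C0 _: fires at position(s) 6: beobfozgif
2. f -> v, p -> b, t -> d / V _ V: no change
3. o -> e, u -> i / F C0 _: fires at position(s) 3: beebfozgif
surface: beebfozgif
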